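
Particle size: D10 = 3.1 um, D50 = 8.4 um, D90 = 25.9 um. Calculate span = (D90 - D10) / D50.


Span = (25.9 - 3.1) / 8.4 = 22.8 / 8.4 = 2.714

2.714


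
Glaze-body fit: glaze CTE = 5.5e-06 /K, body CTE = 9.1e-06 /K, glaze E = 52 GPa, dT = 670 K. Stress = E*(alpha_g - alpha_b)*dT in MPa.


Stress = 52*1000*(5.5e-06 - 9.1e-06)*670 = -125.4 MPa

-125.4


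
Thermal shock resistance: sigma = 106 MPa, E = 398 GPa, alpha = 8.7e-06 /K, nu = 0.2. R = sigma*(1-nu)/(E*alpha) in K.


R = 106*(1-0.2)/(398*1000*8.7e-06) = 24 K

24


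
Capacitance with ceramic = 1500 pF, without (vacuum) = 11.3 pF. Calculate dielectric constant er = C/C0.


er = 1500 / 11.3 = 132.74

132.74


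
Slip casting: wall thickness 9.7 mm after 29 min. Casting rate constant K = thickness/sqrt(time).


K = 9.7 / sqrt(29) = 9.7 / 5.3852 = 1.801 mm/min^0.5

1.801


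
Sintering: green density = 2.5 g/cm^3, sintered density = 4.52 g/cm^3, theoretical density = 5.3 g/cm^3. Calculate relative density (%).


Relative = 4.52 / 5.3 * 100 = 85.3%

85.3


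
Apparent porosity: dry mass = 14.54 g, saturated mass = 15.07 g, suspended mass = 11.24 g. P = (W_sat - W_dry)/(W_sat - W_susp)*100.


P = (15.07 - 14.54) / (15.07 - 11.24) * 100 = 0.53 / 3.83 * 100 = 13.8%

13.8


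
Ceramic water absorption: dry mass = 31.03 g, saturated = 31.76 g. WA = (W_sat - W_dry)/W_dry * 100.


WA = (31.76 - 31.03) / 31.03 * 100 = 2.35%

2.35


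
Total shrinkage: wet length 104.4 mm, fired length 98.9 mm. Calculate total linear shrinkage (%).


TS = (104.4 - 98.9) / 104.4 * 100 = 5.27%

5.27


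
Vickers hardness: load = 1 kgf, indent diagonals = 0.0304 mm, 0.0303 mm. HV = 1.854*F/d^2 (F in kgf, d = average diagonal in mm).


d_avg = (0.0304+0.0303)/2 = 0.03035 mm
HV = 1.854*1/0.03035^2 = 2013

2013


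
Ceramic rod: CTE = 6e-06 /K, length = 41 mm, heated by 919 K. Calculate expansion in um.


dL = 6e-06 * 41 * 919 * 1000 = 226.074 um

226.074


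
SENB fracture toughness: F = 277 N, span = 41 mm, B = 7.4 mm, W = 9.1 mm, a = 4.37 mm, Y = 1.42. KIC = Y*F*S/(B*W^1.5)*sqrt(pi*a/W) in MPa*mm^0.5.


KIC = 1.42*277*41/(7.4*9.1^1.5)*sqrt(pi*4.37/9.1) = 97.51

97.51


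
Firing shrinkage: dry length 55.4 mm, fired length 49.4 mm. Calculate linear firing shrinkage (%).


FS = (55.4 - 49.4) / 55.4 * 100 = 10.83%

10.83


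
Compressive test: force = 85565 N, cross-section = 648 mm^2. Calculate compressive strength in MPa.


CS = 85565 / 648 = 132.0 MPa

132.0


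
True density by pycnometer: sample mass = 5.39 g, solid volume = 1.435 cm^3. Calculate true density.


TD = 5.39 / 1.435 = 3.756 g/cm^3

3.756


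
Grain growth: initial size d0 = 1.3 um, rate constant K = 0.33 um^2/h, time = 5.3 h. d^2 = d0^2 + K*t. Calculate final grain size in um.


d^2 = 1.3^2 + 0.33*5.3 = 3.439
d = sqrt(3.439) = 1.85 um

1.85


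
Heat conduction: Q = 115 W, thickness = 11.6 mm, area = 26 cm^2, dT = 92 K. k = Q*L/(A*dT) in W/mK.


k = 115*11.6/1000/(26/10000*92) = 5.58 W/mK

5.58


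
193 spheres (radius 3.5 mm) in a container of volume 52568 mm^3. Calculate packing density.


V_sphere = 4/3*pi*3.5^3 = 179.5944 mm^3
Total V = 193*179.5944 = 34661.7192 mm^3
PD = 34661.7192 / 52568 = 0.659

0.659


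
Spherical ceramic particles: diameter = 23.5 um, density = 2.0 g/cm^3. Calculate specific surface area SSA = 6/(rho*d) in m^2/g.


SSA = 6 / (2.0 * 23.5) = 0.128 m^2/g

0.128


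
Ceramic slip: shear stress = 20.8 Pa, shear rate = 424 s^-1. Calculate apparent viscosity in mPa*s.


eta = tau/gamma * 1000 = 20.8/424 * 1000 = 49.1 mPa*s

49.1


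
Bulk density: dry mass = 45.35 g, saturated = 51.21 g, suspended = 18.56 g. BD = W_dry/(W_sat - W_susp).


BD = 45.35 / (51.21 - 18.56) = 45.35 / 32.65 = 1.389 g/cm^3

1.389


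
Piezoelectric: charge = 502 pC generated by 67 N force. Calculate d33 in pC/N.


d33 = 502 / 67 = 7.5 pC/N

7.5


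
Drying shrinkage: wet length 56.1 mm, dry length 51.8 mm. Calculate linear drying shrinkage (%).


DS = (56.1 - 51.8) / 56.1 * 100 = 7.66%

7.66


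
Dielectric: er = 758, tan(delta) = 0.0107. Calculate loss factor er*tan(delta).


Loss = 758 * 0.0107 = 8.111

8.111


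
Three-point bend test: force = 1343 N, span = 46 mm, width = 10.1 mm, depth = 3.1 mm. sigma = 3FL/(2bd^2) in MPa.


sigma = 3*1343*46/(2*10.1*3.1^2) = 954.7 MPa

954.7


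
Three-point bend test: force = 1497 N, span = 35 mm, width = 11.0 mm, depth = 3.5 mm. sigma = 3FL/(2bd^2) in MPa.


sigma = 3*1497*35/(2*11.0*3.5^2) = 583.2 MPa

583.2


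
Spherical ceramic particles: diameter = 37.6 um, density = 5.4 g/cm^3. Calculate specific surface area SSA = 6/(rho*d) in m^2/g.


SSA = 6 / (5.4 * 37.6) = 0.03 m^2/g

0.03


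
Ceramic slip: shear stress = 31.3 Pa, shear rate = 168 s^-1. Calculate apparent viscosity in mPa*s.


eta = tau/gamma * 1000 = 31.3/168 * 1000 = 186.3 mPa*s

186.3


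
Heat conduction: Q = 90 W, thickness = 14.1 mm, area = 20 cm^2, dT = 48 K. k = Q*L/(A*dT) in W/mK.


k = 90*14.1/1000/(20/10000*48) = 13.22 W/mK

13.22


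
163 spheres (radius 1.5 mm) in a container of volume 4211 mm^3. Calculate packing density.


V_sphere = 4/3*pi*1.5^3 = 14.1372 mm^3
Total V = 163*14.1372 = 2304.3636 mm^3
PD = 2304.3636 / 4211 = 0.547

0.547


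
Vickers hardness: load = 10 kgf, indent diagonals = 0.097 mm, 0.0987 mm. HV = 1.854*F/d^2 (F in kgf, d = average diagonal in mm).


d_avg = (0.097+0.0987)/2 = 0.09785 mm
HV = 1.854*10/0.09785^2 = 1936

1936


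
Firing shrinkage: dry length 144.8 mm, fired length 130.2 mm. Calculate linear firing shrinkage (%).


FS = (144.8 - 130.2) / 144.8 * 100 = 10.08%

10.08


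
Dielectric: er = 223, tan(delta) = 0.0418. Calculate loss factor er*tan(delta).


Loss = 223 * 0.0418 = 9.321

9.321


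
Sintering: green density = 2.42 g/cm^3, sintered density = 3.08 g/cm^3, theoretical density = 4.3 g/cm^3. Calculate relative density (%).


Relative = 3.08 / 4.3 * 100 = 71.6%

71.6


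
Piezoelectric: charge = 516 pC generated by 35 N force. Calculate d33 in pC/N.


d33 = 516 / 35 = 14.7 pC/N

14.7


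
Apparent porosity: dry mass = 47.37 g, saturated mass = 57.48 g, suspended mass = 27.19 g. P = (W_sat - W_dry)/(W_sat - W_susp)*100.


P = (57.48 - 47.37) / (57.48 - 27.19) * 100 = 10.11 / 30.29 * 100 = 33.4%

33.4


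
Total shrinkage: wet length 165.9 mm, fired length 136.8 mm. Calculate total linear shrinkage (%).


TS = (165.9 - 136.8) / 165.9 * 100 = 17.54%

17.54


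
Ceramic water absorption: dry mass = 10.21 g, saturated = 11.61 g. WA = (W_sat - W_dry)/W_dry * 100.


WA = (11.61 - 10.21) / 10.21 * 100 = 13.71%

13.71


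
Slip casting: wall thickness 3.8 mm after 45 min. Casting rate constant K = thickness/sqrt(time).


K = 3.8 / sqrt(45) = 3.8 / 6.7082 = 0.566 mm/min^0.5

0.566


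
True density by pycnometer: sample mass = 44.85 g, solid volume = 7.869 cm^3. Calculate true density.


TD = 44.85 / 7.869 = 5.7 g/cm^3

5.7


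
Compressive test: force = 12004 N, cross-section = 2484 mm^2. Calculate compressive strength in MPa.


CS = 12004 / 2484 = 4.8 MPa

4.8


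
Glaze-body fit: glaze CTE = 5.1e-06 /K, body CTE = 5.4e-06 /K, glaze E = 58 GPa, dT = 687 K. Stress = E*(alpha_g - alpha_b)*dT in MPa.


Stress = 58*1000*(5.1e-06 - 5.4e-06)*687 = -12.0 MPa

-12.0


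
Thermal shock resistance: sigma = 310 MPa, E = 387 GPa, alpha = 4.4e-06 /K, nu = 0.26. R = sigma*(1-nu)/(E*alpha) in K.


R = 310*(1-0.26)/(387*1000*4.4e-06) = 135 K

135


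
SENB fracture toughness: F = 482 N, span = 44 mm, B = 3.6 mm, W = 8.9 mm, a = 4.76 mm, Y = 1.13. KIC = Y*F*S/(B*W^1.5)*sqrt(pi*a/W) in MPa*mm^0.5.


KIC = 1.13*482*44/(3.6*8.9^1.5)*sqrt(pi*4.76/8.9) = 324.99

324.99


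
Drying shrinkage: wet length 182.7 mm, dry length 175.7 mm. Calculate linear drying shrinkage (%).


DS = (182.7 - 175.7) / 182.7 * 100 = 3.83%

3.83


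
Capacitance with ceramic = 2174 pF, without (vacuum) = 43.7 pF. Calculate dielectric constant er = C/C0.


er = 2174 / 43.7 = 49.75

49.75


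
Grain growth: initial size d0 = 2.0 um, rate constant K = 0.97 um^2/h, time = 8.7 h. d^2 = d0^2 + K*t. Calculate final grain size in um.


d^2 = 2.0^2 + 0.97*8.7 = 12.439
d = sqrt(12.439) = 3.53 um

3.53


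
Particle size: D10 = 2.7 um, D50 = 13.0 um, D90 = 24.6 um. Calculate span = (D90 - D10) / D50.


Span = (24.6 - 2.7) / 13.0 = 21.9 / 13.0 = 1.685

1.685


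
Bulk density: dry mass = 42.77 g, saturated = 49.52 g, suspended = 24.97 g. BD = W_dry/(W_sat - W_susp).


BD = 42.77 / (49.52 - 24.97) = 42.77 / 24.55 = 1.742 g/cm^3

1.742


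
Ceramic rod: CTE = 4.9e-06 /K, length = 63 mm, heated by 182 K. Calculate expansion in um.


dL = 4.9e-06 * 63 * 182 * 1000 = 56.183 um

56.183


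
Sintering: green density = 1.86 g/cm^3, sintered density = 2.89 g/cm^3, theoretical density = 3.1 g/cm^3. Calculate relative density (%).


Relative = 2.89 / 3.1 * 100 = 93.2%

93.2


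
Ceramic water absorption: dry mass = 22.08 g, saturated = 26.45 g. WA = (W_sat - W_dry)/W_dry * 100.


WA = (26.45 - 22.08) / 22.08 * 100 = 19.79%

19.79


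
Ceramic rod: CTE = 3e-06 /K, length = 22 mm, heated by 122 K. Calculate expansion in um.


dL = 3e-06 * 22 * 122 * 1000 = 8.052 um

8.052


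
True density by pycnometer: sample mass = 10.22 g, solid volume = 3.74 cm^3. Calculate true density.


TD = 10.22 / 3.74 = 2.733 g/cm^3

2.733


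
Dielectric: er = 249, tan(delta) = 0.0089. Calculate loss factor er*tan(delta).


Loss = 249 * 0.0089 = 2.216

2.216


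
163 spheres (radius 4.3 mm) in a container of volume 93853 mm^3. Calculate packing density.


V_sphere = 4/3*pi*4.3^3 = 333.0381 mm^3
Total V = 163*333.0381 = 54285.2103 mm^3
PD = 54285.2103 / 93853 = 0.578

0.578


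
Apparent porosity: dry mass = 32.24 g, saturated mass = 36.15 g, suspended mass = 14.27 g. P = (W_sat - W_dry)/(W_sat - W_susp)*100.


P = (36.15 - 32.24) / (36.15 - 14.27) * 100 = 3.91 / 21.88 * 100 = 17.9%

17.9


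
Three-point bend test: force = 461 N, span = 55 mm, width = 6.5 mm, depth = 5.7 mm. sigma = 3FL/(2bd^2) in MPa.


sigma = 3*461*55/(2*6.5*5.7^2) = 180.1 MPa

180.1


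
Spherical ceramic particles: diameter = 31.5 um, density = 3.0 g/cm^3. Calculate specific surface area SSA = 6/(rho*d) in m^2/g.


SSA = 6 / (3.0 * 31.5) = 0.063 m^2/g

0.063


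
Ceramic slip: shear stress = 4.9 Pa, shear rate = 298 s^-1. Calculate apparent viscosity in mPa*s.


eta = tau/gamma * 1000 = 4.9/298 * 1000 = 16.4 mPa*s

16.4


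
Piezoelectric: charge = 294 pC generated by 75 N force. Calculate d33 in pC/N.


d33 = 294 / 75 = 3.9 pC/N

3.9


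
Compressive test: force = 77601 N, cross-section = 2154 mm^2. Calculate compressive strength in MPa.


CS = 77601 / 2154 = 36.0 MPa

36.0


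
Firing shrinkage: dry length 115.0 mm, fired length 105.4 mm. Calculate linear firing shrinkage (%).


FS = (115.0 - 105.4) / 115.0 * 100 = 8.35%

8.35


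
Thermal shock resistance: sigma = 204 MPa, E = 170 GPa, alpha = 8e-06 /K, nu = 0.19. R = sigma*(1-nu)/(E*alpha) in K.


R = 204*(1-0.19)/(170*1000*8e-06) = 122 K

122


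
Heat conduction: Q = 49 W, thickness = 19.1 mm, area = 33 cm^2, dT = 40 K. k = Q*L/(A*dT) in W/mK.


k = 49*19.1/1000/(33/10000*40) = 7.09 W/mK

7.09


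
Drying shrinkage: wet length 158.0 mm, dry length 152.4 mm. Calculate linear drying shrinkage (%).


DS = (158.0 - 152.4) / 158.0 * 100 = 3.54%

3.54


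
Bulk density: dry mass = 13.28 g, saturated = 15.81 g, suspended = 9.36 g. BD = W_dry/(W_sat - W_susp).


BD = 13.28 / (15.81 - 9.36) = 13.28 / 6.45 = 2.059 g/cm^3

2.059


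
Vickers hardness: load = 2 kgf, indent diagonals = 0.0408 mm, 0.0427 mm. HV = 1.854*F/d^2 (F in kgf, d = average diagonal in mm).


d_avg = (0.0408+0.0427)/2 = 0.04175 mm
HV = 1.854*2/0.04175^2 = 2127

2127


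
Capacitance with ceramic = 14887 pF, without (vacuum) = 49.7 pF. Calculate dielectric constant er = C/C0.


er = 14887 / 49.7 = 299.54

299.54


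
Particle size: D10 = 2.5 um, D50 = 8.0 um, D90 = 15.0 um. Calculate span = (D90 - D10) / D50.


Span = (15.0 - 2.5) / 8.0 = 12.5 / 8.0 = 1.563

1.563


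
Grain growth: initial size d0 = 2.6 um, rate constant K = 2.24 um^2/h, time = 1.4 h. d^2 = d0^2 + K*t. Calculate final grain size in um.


d^2 = 2.6^2 + 2.24*1.4 = 9.896
d = sqrt(9.896) = 3.15 um

3.15


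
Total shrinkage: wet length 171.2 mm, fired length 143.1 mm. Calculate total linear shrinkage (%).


TS = (171.2 - 143.1) / 171.2 * 100 = 16.41%

16.41


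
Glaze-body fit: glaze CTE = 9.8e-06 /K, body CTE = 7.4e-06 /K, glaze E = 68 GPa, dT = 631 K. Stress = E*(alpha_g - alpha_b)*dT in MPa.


Stress = 68*1000*(9.8e-06 - 7.4e-06)*631 = 103.0 MPa

103.0


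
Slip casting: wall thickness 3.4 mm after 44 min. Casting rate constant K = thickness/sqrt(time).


K = 3.4 / sqrt(44) = 3.4 / 6.6332 = 0.513 mm/min^0.5

0.513


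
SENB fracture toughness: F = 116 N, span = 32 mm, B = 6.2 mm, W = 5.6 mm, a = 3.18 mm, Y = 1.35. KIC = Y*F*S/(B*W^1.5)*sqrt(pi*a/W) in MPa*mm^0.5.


KIC = 1.35*116*32/(6.2*5.6^1.5)*sqrt(pi*3.18/5.6) = 81.46

81.46


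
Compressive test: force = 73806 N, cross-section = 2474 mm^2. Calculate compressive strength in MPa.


CS = 73806 / 2474 = 29.8 MPa

29.8


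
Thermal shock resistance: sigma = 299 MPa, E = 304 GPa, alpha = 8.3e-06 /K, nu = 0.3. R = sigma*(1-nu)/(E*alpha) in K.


R = 299*(1-0.3)/(304*1000*8.3e-06) = 83 K

83


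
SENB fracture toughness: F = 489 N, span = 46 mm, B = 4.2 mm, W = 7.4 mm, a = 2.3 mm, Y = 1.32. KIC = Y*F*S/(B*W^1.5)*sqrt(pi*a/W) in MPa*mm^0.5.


KIC = 1.32*489*46/(4.2*7.4^1.5)*sqrt(pi*2.3/7.4) = 347.03

347.03


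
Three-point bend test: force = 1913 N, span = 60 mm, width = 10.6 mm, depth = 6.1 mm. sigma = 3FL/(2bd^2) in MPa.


sigma = 3*1913*60/(2*10.6*6.1^2) = 436.5 MPa

436.5


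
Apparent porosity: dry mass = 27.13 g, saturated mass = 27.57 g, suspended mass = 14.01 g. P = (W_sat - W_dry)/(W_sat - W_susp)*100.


P = (27.57 - 27.13) / (27.57 - 14.01) * 100 = 0.44 / 13.56 * 100 = 3.2%

3.2


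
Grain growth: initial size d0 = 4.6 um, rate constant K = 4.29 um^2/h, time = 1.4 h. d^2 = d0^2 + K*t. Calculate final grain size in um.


d^2 = 4.6^2 + 4.29*1.4 = 27.166
d = sqrt(27.166) = 5.21 um

5.21


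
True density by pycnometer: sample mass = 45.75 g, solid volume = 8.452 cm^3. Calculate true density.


TD = 45.75 / 8.452 = 5.413 g/cm^3

5.413


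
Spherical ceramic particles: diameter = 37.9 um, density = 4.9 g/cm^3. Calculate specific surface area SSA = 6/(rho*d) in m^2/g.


SSA = 6 / (4.9 * 37.9) = 0.032 m^2/g

0.032


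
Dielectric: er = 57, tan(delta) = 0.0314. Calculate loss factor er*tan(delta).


Loss = 57 * 0.0314 = 1.79

1.79


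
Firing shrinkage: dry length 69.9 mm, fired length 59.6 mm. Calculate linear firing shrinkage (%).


FS = (69.9 - 59.6) / 69.9 * 100 = 14.74%

14.74


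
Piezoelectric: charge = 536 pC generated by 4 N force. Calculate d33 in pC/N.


d33 = 536 / 4 = 134.0 pC/N

134.0


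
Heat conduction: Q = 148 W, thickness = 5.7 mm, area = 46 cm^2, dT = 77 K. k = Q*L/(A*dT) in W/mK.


k = 148*5.7/1000/(46/10000*77) = 2.38 W/mK

2.38


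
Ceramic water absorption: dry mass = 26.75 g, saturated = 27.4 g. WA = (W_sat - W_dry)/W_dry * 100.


WA = (27.4 - 26.75) / 26.75 * 100 = 2.43%

2.43


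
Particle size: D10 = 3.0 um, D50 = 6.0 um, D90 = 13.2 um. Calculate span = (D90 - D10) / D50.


Span = (13.2 - 3.0) / 6.0 = 10.2 / 6.0 = 1.7

1.7


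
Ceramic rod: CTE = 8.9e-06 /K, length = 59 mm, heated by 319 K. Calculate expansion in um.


dL = 8.9e-06 * 59 * 319 * 1000 = 167.507 um

167.507


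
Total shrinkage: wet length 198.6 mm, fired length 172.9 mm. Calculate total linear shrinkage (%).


TS = (198.6 - 172.9) / 198.6 * 100 = 12.94%

12.94


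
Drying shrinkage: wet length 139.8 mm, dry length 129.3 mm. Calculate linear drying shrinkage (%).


DS = (139.8 - 129.3) / 139.8 * 100 = 7.51%

7.51


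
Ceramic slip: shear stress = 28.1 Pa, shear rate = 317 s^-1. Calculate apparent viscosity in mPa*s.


eta = tau/gamma * 1000 = 28.1/317 * 1000 = 88.6 mPa*s

88.6


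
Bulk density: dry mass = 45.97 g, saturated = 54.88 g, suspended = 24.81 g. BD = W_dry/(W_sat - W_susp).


BD = 45.97 / (54.88 - 24.81) = 45.97 / 30.07 = 1.529 g/cm^3

1.529


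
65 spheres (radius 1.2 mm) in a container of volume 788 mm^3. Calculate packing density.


V_sphere = 4/3*pi*1.2^3 = 7.2382 mm^3
Total V = 65*7.2382 = 470.483 mm^3
PD = 470.483 / 788 = 0.597

0.597


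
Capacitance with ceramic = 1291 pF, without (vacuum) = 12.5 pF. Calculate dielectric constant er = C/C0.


er = 1291 / 12.5 = 103.28

103.28


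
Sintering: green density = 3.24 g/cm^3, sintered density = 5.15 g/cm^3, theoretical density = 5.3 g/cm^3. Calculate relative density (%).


Relative = 5.15 / 5.3 * 100 = 97.2%

97.2


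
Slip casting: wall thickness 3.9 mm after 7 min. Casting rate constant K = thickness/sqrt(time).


K = 3.9 / sqrt(7) = 3.9 / 2.6458 = 1.474 mm/min^0.5

1.474


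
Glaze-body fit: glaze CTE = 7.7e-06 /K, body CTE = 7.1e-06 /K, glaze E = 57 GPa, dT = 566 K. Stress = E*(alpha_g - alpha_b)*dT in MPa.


Stress = 57*1000*(7.7e-06 - 7.1e-06)*566 = 19.4 MPa

19.4


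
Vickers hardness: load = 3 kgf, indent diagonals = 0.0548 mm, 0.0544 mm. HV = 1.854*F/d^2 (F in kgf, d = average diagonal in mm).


d_avg = (0.0548+0.0544)/2 = 0.0546 mm
HV = 1.854*3/0.0546^2 = 1866

1866


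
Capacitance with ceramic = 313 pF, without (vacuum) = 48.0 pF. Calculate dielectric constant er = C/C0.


er = 313 / 48.0 = 6.52

6.52


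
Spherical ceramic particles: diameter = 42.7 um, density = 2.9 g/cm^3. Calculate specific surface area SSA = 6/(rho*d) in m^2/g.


SSA = 6 / (2.9 * 42.7) = 0.048 m^2/g

0.048


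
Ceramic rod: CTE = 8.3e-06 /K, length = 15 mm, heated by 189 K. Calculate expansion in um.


dL = 8.3e-06 * 15 * 189 * 1000 = 23.531 um

23.531


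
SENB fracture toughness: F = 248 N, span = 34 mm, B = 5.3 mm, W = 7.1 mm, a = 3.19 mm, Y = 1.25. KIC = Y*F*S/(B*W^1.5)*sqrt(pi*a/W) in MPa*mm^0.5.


KIC = 1.25*248*34/(5.3*7.1^1.5)*sqrt(pi*3.19/7.1) = 124.89

124.89


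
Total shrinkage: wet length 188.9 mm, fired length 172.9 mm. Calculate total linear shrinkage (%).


TS = (188.9 - 172.9) / 188.9 * 100 = 8.47%

8.47


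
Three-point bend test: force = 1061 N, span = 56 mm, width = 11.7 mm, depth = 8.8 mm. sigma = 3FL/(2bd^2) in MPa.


sigma = 3*1061*56/(2*11.7*8.8^2) = 98.4 MPa

98.4


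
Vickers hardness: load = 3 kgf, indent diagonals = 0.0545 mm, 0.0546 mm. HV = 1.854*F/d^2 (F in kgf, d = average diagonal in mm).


d_avg = (0.0545+0.0546)/2 = 0.05455 mm
HV = 1.854*3/0.05455^2 = 1869

1869


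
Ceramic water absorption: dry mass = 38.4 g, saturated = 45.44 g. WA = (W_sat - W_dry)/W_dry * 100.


WA = (45.44 - 38.4) / 38.4 * 100 = 18.33%

18.33


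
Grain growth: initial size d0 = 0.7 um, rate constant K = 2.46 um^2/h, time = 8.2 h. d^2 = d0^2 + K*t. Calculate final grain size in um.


d^2 = 0.7^2 + 2.46*8.2 = 20.662
d = sqrt(20.662) = 4.55 um

4.55


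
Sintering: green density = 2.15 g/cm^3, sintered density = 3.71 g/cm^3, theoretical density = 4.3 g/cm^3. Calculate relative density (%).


Relative = 3.71 / 4.3 * 100 = 86.3%

86.3


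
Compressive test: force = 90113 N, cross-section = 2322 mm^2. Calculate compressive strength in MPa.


CS = 90113 / 2322 = 38.8 MPa

38.8


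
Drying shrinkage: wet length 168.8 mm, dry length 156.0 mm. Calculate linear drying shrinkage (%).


DS = (168.8 - 156.0) / 168.8 * 100 = 7.58%

7.58


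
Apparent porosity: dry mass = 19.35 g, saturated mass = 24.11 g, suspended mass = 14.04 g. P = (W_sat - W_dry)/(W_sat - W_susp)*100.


P = (24.11 - 19.35) / (24.11 - 14.04) * 100 = 4.76 / 10.07 * 100 = 47.3%

47.3


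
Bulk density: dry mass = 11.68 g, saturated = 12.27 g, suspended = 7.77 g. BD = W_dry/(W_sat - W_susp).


BD = 11.68 / (12.27 - 7.77) = 11.68 / 4.5 = 2.596 g/cm^3

2.596


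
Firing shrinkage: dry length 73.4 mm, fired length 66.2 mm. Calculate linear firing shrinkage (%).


FS = (73.4 - 66.2) / 73.4 * 100 = 9.81%

9.81


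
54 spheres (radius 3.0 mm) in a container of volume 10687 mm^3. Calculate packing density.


V_sphere = 4/3*pi*3.0^3 = 113.0973 mm^3
Total V = 54*113.0973 = 6107.2542 mm^3
PD = 6107.2542 / 10687 = 0.571

0.571


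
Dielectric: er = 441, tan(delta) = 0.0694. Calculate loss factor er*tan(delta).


Loss = 441 * 0.0694 = 30.605

30.605


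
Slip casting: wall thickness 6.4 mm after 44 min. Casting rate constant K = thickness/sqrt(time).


K = 6.4 / sqrt(44) = 6.4 / 6.6332 = 0.965 mm/min^0.5

0.965


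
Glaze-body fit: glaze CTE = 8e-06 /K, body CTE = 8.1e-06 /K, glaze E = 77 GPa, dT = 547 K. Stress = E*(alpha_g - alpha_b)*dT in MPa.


Stress = 77*1000*(8e-06 - 8.1e-06)*547 = -4.2 MPa

-4.2


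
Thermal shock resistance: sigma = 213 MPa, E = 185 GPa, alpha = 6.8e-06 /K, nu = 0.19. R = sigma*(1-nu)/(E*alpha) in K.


R = 213*(1-0.19)/(185*1000*6.8e-06) = 137 K

137


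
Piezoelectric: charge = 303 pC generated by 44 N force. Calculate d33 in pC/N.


d33 = 303 / 44 = 6.9 pC/N

6.9


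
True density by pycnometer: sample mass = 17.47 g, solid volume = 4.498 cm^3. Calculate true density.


TD = 17.47 / 4.498 = 3.884 g/cm^3

3.884


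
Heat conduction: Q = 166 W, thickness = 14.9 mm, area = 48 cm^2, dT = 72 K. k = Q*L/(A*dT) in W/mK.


k = 166*14.9/1000/(48/10000*72) = 7.16 W/mK

7.16


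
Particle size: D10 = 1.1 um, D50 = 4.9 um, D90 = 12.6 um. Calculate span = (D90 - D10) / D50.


Span = (12.6 - 1.1) / 4.9 = 11.5 / 4.9 = 2.347

2.347


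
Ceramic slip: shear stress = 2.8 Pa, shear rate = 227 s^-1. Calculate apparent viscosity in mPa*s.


eta = tau/gamma * 1000 = 2.8/227 * 1000 = 12.3 mPa*s

12.3


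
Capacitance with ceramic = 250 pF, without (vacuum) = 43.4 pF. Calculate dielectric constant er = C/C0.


er = 250 / 43.4 = 5.76

5.76


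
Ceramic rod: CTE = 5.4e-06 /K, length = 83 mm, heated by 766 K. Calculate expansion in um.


dL = 5.4e-06 * 83 * 766 * 1000 = 343.321 um

343.321


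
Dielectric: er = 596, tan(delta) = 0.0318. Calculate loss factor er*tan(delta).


Loss = 596 * 0.0318 = 18.953

18.953


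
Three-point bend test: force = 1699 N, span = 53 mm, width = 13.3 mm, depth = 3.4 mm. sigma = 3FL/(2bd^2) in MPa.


sigma = 3*1699*53/(2*13.3*3.4^2) = 878.5 MPa

878.5


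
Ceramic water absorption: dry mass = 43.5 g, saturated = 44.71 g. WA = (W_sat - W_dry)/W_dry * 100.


WA = (44.71 - 43.5) / 43.5 * 100 = 2.78%

2.78


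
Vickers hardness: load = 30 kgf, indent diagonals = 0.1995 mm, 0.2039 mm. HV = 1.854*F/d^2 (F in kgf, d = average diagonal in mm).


d_avg = (0.1995+0.2039)/2 = 0.2017 mm
HV = 1.854*30/0.2017^2 = 1367

1367


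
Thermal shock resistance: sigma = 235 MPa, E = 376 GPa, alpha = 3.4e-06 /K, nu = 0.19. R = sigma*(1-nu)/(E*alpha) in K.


R = 235*(1-0.19)/(376*1000*3.4e-06) = 149 K

149


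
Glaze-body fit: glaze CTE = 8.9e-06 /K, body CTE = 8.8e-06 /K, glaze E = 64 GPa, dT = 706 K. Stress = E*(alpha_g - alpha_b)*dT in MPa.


Stress = 64*1000*(8.9e-06 - 8.8e-06)*706 = 4.5 MPa

4.5


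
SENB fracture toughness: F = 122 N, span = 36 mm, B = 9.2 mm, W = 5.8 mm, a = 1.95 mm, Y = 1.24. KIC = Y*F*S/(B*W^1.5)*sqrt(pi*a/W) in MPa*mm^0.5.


KIC = 1.24*122*36/(9.2*5.8^1.5)*sqrt(pi*1.95/5.8) = 43.55

43.55


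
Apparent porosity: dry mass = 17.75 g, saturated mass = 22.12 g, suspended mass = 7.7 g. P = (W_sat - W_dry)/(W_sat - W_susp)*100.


P = (22.12 - 17.75) / (22.12 - 7.7) * 100 = 4.37 / 14.42 * 100 = 30.3%

30.3


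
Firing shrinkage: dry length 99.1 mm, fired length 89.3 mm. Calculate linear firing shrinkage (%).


FS = (99.1 - 89.3) / 99.1 * 100 = 9.89%

9.89


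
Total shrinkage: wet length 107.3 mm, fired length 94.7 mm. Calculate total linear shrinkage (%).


TS = (107.3 - 94.7) / 107.3 * 100 = 11.74%

11.74


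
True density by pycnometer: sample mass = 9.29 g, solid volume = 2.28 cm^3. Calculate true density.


TD = 9.29 / 2.28 = 4.075 g/cm^3

4.075


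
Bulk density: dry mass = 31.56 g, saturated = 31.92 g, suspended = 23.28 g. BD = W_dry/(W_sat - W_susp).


BD = 31.56 / (31.92 - 23.28) = 31.56 / 8.64 = 3.653 g/cm^3

3.653


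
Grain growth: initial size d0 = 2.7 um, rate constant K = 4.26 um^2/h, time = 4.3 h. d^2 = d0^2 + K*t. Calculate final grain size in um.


d^2 = 2.7^2 + 4.26*4.3 = 25.608
d = sqrt(25.608) = 5.06 um

5.06


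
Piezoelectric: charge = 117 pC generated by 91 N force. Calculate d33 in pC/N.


d33 = 117 / 91 = 1.3 pC/N

1.3


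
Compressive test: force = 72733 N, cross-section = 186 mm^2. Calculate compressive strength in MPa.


CS = 72733 / 186 = 391.0 MPa

391.0


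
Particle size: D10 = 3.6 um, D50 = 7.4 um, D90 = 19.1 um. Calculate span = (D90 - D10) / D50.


Span = (19.1 - 3.6) / 7.4 = 15.5 / 7.4 = 2.095

2.095


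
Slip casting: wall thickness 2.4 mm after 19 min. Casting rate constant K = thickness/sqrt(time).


K = 2.4 / sqrt(19) = 2.4 / 4.3589 = 0.551 mm/min^0.5

0.551


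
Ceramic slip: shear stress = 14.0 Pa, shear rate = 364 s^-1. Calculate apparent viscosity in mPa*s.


eta = tau/gamma * 1000 = 14.0/364 * 1000 = 38.5 mPa*s

38.5


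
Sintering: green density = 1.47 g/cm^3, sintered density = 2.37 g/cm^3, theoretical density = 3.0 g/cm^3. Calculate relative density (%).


Relative = 2.37 / 3.0 * 100 = 79.0%

79.0


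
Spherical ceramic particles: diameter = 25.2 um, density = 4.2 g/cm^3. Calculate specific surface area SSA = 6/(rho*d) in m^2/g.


SSA = 6 / (4.2 * 25.2) = 0.057 m^2/g

0.057


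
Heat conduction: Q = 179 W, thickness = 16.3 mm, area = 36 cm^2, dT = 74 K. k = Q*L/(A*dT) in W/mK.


k = 179*16.3/1000/(36/10000*74) = 10.95 W/mK

10.95


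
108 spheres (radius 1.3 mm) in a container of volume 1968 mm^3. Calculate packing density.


V_sphere = 4/3*pi*1.3^3 = 9.2028 mm^3
Total V = 108*9.2028 = 993.9024 mm^3
PD = 993.9024 / 1968 = 0.505

0.505


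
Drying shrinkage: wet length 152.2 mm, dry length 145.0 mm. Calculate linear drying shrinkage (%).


DS = (152.2 - 145.0) / 152.2 * 100 = 4.73%

4.73


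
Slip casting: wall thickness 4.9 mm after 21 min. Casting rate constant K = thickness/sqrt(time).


K = 4.9 / sqrt(21) = 4.9 / 4.5826 = 1.069 mm/min^0.5

1.069


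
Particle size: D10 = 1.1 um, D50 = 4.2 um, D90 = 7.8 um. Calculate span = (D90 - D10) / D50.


Span = (7.8 - 1.1) / 4.2 = 6.7 / 4.2 = 1.595

1.595


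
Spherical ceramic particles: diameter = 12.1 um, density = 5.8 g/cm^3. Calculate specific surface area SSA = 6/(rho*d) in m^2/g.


SSA = 6 / (5.8 * 12.1) = 0.085 m^2/g

0.085


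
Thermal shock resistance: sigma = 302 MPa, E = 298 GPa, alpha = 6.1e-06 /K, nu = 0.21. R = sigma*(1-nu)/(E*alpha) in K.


R = 302*(1-0.21)/(298*1000*6.1e-06) = 131 K

131


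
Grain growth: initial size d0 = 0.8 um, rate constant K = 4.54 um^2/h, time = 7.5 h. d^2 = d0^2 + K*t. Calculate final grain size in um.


d^2 = 0.8^2 + 4.54*7.5 = 34.69
d = sqrt(34.69) = 5.89 um

5.89


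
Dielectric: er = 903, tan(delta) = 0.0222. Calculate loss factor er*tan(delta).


Loss = 903 * 0.0222 = 20.047

20.047


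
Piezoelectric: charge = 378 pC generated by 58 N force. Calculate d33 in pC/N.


d33 = 378 / 58 = 6.5 pC/N

6.5


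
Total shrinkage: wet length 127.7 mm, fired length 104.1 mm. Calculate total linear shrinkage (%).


TS = (127.7 - 104.1) / 127.7 * 100 = 18.48%

18.48


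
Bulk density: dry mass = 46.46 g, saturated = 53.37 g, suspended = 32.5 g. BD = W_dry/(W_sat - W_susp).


BD = 46.46 / (53.37 - 32.5) = 46.46 / 20.87 = 2.226 g/cm^3

2.226


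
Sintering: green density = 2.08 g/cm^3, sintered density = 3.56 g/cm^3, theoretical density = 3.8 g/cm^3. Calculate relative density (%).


Relative = 3.56 / 3.8 * 100 = 93.7%

93.7


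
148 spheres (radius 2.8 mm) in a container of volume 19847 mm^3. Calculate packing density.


V_sphere = 4/3*pi*2.8^3 = 91.9523 mm^3
Total V = 148*91.9523 = 13608.9404 mm^3
PD = 13608.9404 / 19847 = 0.686

0.686


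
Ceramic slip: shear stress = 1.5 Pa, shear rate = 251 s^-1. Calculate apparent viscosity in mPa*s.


eta = tau/gamma * 1000 = 1.5/251 * 1000 = 6.0 mPa*s

6.0


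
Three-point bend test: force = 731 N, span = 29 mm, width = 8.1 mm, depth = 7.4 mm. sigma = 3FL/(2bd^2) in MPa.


sigma = 3*731*29/(2*8.1*7.4^2) = 71.7 MPa

71.7


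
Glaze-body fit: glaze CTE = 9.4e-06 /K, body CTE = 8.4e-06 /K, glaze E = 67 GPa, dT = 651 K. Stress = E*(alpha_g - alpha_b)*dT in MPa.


Stress = 67*1000*(9.4e-06 - 8.4e-06)*651 = 43.6 MPa

43.6


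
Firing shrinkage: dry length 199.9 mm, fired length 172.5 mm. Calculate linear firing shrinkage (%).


FS = (199.9 - 172.5) / 199.9 * 100 = 13.71%

13.71


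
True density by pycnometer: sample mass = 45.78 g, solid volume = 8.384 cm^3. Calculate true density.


TD = 45.78 / 8.384 = 5.46 g/cm^3

5.46


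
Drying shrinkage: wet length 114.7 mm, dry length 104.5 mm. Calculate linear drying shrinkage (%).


DS = (114.7 - 104.5) / 114.7 * 100 = 8.89%

8.89


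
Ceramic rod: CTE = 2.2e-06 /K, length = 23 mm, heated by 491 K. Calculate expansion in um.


dL = 2.2e-06 * 23 * 491 * 1000 = 24.845 um

24.845


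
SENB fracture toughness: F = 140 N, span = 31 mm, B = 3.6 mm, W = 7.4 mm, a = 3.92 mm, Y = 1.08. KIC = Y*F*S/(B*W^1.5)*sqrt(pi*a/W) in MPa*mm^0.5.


KIC = 1.08*140*31/(3.6*7.4^1.5)*sqrt(pi*3.92/7.4) = 83.44

83.44


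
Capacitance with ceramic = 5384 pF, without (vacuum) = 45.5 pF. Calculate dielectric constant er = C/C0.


er = 5384 / 45.5 = 118.33

118.33


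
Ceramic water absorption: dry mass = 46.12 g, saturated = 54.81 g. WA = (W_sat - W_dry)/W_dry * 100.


WA = (54.81 - 46.12) / 46.12 * 100 = 18.84%

18.84


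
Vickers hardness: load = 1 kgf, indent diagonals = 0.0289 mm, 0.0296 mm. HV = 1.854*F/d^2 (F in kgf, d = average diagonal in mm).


d_avg = (0.0289+0.0296)/2 = 0.02925 mm
HV = 1.854*1/0.02925^2 = 2167

2167


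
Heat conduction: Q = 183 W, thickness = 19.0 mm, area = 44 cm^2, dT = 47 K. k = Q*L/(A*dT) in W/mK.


k = 183*19.0/1000/(44/10000*47) = 16.81 W/mK

16.81


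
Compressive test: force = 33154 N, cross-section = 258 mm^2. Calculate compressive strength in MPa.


CS = 33154 / 258 = 128.5 MPa

128.5


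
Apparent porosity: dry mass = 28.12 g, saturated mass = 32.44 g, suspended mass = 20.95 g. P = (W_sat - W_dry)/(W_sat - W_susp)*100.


P = (32.44 - 28.12) / (32.44 - 20.95) * 100 = 4.32 / 11.49 * 100 = 37.6%

37.6


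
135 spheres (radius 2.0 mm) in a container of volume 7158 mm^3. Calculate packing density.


V_sphere = 4/3*pi*2.0^3 = 33.5103 mm^3
Total V = 135*33.5103 = 4523.8905 mm^3
PD = 4523.8905 / 7158 = 0.632

0.632


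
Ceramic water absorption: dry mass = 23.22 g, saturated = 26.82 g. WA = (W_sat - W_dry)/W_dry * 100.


WA = (26.82 - 23.22) / 23.22 * 100 = 15.5%

15.5


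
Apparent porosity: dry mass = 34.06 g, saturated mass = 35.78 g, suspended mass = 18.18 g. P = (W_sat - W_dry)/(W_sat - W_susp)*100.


P = (35.78 - 34.06) / (35.78 - 18.18) * 100 = 1.72 / 17.6 * 100 = 9.8%

9.8


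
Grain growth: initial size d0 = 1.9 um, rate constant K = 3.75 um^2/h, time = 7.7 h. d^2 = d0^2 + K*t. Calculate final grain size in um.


d^2 = 1.9^2 + 3.75*7.7 = 32.485
d = sqrt(32.485) = 5.7 um

5.7


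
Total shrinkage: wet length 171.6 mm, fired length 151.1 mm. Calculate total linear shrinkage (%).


TS = (171.6 - 151.1) / 171.6 * 100 = 11.95%

11.95


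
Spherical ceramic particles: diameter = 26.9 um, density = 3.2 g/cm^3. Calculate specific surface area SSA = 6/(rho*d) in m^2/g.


SSA = 6 / (3.2 * 26.9) = 0.07 m^2/g

0.07


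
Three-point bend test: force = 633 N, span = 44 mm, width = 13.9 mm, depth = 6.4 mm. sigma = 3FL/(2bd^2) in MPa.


sigma = 3*633*44/(2*13.9*6.4^2) = 73.4 MPa

73.4


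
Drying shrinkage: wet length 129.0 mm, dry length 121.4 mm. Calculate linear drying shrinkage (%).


DS = (129.0 - 121.4) / 129.0 * 100 = 5.89%

5.89


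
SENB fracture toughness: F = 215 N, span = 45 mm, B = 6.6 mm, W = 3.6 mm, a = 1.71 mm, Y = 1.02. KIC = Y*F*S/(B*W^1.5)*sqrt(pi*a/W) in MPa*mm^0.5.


KIC = 1.02*215*45/(6.6*3.6^1.5)*sqrt(pi*1.71/3.6) = 267.41

267.41


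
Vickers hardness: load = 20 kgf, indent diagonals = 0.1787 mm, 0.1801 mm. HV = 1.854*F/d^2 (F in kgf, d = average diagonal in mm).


d_avg = (0.1787+0.1801)/2 = 0.1794 mm
HV = 1.854*20/0.1794^2 = 1152

1152


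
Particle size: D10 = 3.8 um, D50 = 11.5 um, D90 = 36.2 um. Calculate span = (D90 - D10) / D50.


Span = (36.2 - 3.8) / 11.5 = 32.4 / 11.5 = 2.817

2.817


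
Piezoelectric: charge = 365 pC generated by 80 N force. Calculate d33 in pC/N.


d33 = 365 / 80 = 4.6 pC/N

4.6


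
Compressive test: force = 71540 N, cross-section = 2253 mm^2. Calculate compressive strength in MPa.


CS = 71540 / 2253 = 31.8 MPa

31.8


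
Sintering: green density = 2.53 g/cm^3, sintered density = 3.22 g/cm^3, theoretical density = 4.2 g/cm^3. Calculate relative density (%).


Relative = 3.22 / 4.2 * 100 = 76.7%

76.7


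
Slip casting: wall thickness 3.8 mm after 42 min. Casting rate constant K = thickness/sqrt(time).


K = 3.8 / sqrt(42) = 3.8 / 6.4807 = 0.586 mm/min^0.5

0.586


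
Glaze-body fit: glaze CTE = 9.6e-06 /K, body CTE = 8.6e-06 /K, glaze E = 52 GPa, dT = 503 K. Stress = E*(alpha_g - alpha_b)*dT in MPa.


Stress = 52*1000*(9.6e-06 - 8.6e-06)*503 = 26.2 MPa

26.2


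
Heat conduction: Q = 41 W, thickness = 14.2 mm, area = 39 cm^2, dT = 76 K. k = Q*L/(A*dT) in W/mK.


k = 41*14.2/1000/(39/10000*76) = 1.96 W/mK

1.96


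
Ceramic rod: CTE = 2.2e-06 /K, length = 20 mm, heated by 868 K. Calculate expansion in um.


dL = 2.2e-06 * 20 * 868 * 1000 = 38.192 um

38.192


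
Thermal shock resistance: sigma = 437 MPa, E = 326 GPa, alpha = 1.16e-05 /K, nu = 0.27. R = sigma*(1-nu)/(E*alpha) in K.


R = 437*(1-0.27)/(326*1000*1.16e-05) = 84 K

84


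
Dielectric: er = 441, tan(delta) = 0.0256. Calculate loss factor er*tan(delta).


Loss = 441 * 0.0256 = 11.29

11.29


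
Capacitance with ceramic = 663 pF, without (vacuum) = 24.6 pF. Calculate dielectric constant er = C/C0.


er = 663 / 24.6 = 26.95

26.95


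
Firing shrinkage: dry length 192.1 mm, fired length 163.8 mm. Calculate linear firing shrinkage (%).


FS = (192.1 - 163.8) / 192.1 * 100 = 14.73%

14.73


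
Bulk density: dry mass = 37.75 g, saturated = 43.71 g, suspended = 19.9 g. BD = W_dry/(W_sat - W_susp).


BD = 37.75 / (43.71 - 19.9) = 37.75 / 23.81 = 1.585 g/cm^3

1.585


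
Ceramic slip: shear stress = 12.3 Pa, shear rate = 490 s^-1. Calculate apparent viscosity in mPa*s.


eta = tau/gamma * 1000 = 12.3/490 * 1000 = 25.1 mPa*s

25.1


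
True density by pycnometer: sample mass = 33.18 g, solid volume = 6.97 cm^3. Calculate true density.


TD = 33.18 / 6.97 = 4.76 g/cm^3

4.76


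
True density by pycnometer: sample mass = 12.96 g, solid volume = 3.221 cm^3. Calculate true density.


TD = 12.96 / 3.221 = 4.024 g/cm^3

4.024


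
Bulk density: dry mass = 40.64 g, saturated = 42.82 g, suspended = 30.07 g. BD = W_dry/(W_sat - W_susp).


BD = 40.64 / (42.82 - 30.07) = 40.64 / 12.75 = 3.187 g/cm^3

3.187


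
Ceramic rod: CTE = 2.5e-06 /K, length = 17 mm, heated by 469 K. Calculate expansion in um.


dL = 2.5e-06 * 17 * 469 * 1000 = 19.933 um

19.933


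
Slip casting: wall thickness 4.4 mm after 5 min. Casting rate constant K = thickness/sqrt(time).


K = 4.4 / sqrt(5) = 4.4 / 2.2361 = 1.968 mm/min^0.5

1.968


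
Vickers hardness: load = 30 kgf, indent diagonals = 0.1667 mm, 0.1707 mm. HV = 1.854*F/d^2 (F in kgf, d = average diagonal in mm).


d_avg = (0.1667+0.1707)/2 = 0.1687 mm
HV = 1.854*30/0.1687^2 = 1954

1954


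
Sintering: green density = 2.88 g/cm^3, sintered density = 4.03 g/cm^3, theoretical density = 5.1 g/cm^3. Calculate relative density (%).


Relative = 4.03 / 5.1 * 100 = 79.0%

79.0


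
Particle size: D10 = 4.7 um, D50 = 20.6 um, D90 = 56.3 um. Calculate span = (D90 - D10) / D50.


Span = (56.3 - 4.7) / 20.6 = 51.6 / 20.6 = 2.505

2.505


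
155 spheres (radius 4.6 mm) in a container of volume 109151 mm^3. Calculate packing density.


V_sphere = 4/3*pi*4.6^3 = 407.7201 mm^3
Total V = 155*407.7201 = 63196.6155 mm^3
PD = 63196.6155 / 109151 = 0.579

0.579


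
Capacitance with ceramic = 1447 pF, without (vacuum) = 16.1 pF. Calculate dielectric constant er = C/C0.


er = 1447 / 16.1 = 89.88

89.88


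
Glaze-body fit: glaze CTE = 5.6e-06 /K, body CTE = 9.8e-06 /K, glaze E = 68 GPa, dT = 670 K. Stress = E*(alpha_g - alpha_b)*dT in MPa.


Stress = 68*1000*(5.6e-06 - 9.8e-06)*670 = -191.4 MPa

-191.4


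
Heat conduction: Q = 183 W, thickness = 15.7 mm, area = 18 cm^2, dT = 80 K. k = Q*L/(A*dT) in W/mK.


k = 183*15.7/1000/(18/10000*80) = 19.95 W/mK

19.95


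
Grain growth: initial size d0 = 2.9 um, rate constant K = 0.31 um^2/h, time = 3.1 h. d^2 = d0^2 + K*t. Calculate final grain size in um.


d^2 = 2.9^2 + 0.31*3.1 = 9.371
d = sqrt(9.371) = 3.06 um

3.06


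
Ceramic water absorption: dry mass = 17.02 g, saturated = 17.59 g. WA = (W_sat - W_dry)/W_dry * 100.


WA = (17.59 - 17.02) / 17.02 * 100 = 3.35%

3.35


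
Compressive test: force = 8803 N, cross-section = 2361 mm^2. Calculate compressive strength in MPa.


CS = 8803 / 2361 = 3.7 MPa

3.7


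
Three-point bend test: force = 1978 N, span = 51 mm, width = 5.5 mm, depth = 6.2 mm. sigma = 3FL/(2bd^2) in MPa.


sigma = 3*1978*51/(2*5.5*6.2^2) = 715.7 MPa

715.7


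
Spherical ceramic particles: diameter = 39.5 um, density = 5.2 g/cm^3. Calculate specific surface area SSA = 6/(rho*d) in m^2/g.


SSA = 6 / (5.2 * 39.5) = 0.029 m^2/g

0.029


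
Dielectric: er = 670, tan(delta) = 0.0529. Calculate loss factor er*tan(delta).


Loss = 670 * 0.0529 = 35.443

35.443


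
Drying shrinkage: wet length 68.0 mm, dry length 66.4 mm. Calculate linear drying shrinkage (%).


DS = (68.0 - 66.4) / 68.0 * 100 = 2.35%

2.35


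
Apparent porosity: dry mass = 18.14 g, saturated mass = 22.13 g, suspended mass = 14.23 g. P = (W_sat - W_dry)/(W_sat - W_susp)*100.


P = (22.13 - 18.14) / (22.13 - 14.23) * 100 = 3.99 / 7.9 * 100 = 50.5%

50.5


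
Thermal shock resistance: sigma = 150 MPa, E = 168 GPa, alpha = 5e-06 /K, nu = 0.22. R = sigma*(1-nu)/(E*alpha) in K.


R = 150*(1-0.22)/(168*1000*5e-06) = 139 K

139


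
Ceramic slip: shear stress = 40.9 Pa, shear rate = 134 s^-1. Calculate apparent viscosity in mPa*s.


eta = tau/gamma * 1000 = 40.9/134 * 1000 = 305.2 mPa*s

305.2


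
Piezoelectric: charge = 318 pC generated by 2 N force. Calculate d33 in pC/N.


d33 = 318 / 2 = 159.0 pC/N

159.0


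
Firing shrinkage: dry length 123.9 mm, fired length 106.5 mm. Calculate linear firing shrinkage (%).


FS = (123.9 - 106.5) / 123.9 * 100 = 14.04%

14.04


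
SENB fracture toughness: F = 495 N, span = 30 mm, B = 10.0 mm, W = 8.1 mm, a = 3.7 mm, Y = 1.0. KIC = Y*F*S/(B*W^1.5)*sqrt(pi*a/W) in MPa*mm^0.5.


KIC = 1.0*495*30/(10.0*8.1^1.5)*sqrt(pi*3.7/8.1) = 77.17

77.17
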